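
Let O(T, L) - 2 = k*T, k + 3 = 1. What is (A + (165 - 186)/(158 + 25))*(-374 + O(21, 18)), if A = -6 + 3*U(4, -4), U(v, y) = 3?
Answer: -72864/61 ≈ -1194.5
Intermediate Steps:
k = -2 (k = -3 + 1 = -2)
O(T, L) = 2 - 2*T
A = 3 (A = -6 + 3*3 = -6 + 9 = 3)
(A + (165 - 186)/(158 + 25))*(-374 + O(21, 18)) = (3 + (165 - 186)/(158 + 25))*(-374 + (2 - 2*21)) = (3 - 21/183)*(-374 + (2 - 42)) = (3 - 21*1/183)*(-374 - 40) = (3 - 7/61)*(-414) = (176/61)*(-414) = -72864/61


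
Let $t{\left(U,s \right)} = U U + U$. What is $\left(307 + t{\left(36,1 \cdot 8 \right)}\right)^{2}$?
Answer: $2686321$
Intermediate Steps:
$t{\left(U,s \right)} = U + U^{2}$ ($t{\left(U,s \right)} = U^{2} + U = U + U^{2}$)
$\left(307 + t{\left(36,1 \cdot 8 \right)}\right)^{2} = \left(307 + 36 \left(1 + 36\right)\right)^{2} = \left(307 + 36 \cdot 37\right)^{2} = \left(307 + 1332\right)^{2} = 1639^{2} = 2686321$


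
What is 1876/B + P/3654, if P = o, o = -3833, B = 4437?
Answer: -38897/62118 ≈ -0.62618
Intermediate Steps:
P = -3833
1876/B + P/3654 = 1876/4437 - 3833/3654 = -38897/62118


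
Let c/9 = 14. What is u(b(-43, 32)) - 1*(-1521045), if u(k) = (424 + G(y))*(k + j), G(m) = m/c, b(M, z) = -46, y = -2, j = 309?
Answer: 102850828/63 ≈ 1.6326e+6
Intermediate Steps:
c = 126 (c = 9*14 = 126)
G(m) = m/126
u(k) = 2751233/21 + 26711*k/63 (u(k) = (424 + (1/126)*(-2))*(k + 309) = (424 - 1/63)*(309 + k) = 26711*(309 + k)/63 = 2751233/21 + 26711*k/63)
u(b(-43, 32)) - 1*(-1521045) = (2751233/21 + (26711/63)*(-46)) - 1*(-1521045) = (2751233/21 - 1228706/63) + 1521045 = 7024993/63 + 1521045 = 102850828/63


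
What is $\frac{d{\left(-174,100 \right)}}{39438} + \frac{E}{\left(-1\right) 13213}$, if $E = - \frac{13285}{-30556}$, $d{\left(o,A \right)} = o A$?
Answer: $- \frac{1170922963505}{2653759541244} \approx -0.44123$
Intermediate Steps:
$d{\left(o,A \right)} = A o$
$E = \frac{13285}{30556}$ ($E = \left(-13285\right) \left(- \frac{1}{30556}\right) = \frac{13285}{30556} \approx 0.43478$)
$\frac{d{\left(-174,100 \right)}}{39438} + \frac{E}{\left(-1\right) 13213} = \frac{100 \left(-174\right)}{39438} + \frac{13285}{30556 \left(\left(-1\right) 13213\right)} = \left(-17400\right) \frac{1}{39438} + \frac{13285}{30556 \left(-13213\right)} = - \frac{2900}{6573} + \frac{13285}{30556} \left(- \frac{1}{13213}\right) = - \frac{2900}{6573} - \frac{13285}{403736428} = - \frac{1170922963505}{2653759541244}$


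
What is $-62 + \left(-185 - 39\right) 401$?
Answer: $-89886$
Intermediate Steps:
$-62 + \left(-185 - 39\right) 401 = -62 - 89824 = -89886$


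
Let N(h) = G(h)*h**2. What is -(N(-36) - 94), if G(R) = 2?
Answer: -2498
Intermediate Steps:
N(h) = 2*h**2
-(N(-36) - 94) = -(2*(-36)**2 - 94) = -(2*1296 - 94) = -(2592 - 94) = -1*2498 = -2498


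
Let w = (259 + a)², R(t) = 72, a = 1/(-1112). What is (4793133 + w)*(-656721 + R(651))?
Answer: -3946373736424032249/1236544 ≈ -3.1915e+12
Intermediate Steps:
a = -1/1112 ≈ -0.00089928
w = 82948032049/1236544 (w = (259 - 1/1112)² = (288007/1112)² = 82948032049/1236544 ≈ 67081.)
(4793133 + w)*(-656721 + R(651)) = (4793133 + 82948032049/1236544)*(-656721 + 72) = (6009867884401/1236544)*(-656649) = -3946373736424032249/1236544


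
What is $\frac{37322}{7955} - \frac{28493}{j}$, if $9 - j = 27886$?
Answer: $\frac{1267087209}{221761535} \approx 5.7137$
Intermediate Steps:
$j = -27877$ ($j = 9 - 27886 = -27877$)
$\frac{37322}{7955} - \frac{28493}{j} = \frac{37322}{7955} - \frac{28493}{-27877} = 37322 \cdot \frac{1}{7955} - - \frac{28493}{27877} = \frac{37322}{7955} + \frac{28493}{27877} = \frac{1267087209}{221761535}$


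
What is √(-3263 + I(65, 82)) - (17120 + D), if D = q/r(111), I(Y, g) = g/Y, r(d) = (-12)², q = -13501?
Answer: -2451779/144 + 3*I*√1531205/65 ≈ -17026.0 + 57.112*I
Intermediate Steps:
r(d) = 144
D = -13501/144 ≈ -93.757
√(-3263 + I(65, 82)) - (17120 + D) = √(-3263 + 82/65) - (17120 - 13501/144) = √(-3263 + 82*(1/65)) - 1*2451779/144 = √(-3263 + 82/65) - 2451779/144 = √(-212013/65) - 2451779/144 = 3*I*√1531205/65 - 2451779/144 = -2451779/144 + 3*I*√1531205/65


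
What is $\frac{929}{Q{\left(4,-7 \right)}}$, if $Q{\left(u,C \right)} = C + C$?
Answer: $- \frac{929}{14} \approx -66.357$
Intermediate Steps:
$Q{\left(u,C \right)} = 2 C$
$\frac{929}{Q{\left(4,-7 \right)}} = \frac{929}{2 \left(-7\right)} = \frac{929}{-14} = 929 \left(- \frac{1}{14}\right) = - \frac{929}{14}$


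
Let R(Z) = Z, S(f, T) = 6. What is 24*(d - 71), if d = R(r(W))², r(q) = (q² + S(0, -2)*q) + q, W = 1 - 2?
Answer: -840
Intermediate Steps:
W = -1
r(q) = q² + 7*q (r(q) = (q² + 6*q) + q = q² + 7*q)
d = 36 (d = (-(7 - 1))² = (-1*6)² = (-6)² = 36)
24*(d - 71) = 24*(36 - 71) = 24*(-35) = -840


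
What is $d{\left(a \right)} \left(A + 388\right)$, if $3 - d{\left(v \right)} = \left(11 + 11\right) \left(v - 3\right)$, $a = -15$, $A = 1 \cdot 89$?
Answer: $190323$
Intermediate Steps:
$A = 89$
$d{\left(v \right)} = 69 - 22 v$ ($d{\left(v \right)} = 3 - \left(11 + 11\right) \left(v - 3\right) = 3 - 22 \left(-3 + v\right) = 3 - \left(-66 + 22 v\right) = 69 - 22 v$)
$d{\left(a \right)} \left(A + 388\right) = \left(69 - -330\right) \left(89 + 388\right) = \left(69 + 330\right) 477 = 399 \cdot 477 = 190323$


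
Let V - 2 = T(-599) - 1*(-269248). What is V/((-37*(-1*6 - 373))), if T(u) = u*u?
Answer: 628051/14023 ≈ 44.787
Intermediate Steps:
T(u) = u**2
V = 628051 (V = 2 + ((-599)**2 - 1*(-269248)) = 2 + (358801 + 269248) = 2 + 628049 = 628051)
V/((-37*(-1*6 - 373))) = 628051/((-37*(-1*6 - 373))) = 628051/((-37*(-6 - 373))) = 628051/((-37*(-379))) = 628051/14023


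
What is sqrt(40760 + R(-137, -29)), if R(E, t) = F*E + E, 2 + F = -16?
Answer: sqrt(43089) ≈ 207.58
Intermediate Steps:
F = -18 (F = -2 - 16 = -18)
R(E, t) = -17*E (R(E, t) = -18*E + E = -17*E)
sqrt(40760 + R(-137, -29)) = sqrt(40760 - 17*(-137)) = sqrt(40760 + 2329) = sqrt(43089)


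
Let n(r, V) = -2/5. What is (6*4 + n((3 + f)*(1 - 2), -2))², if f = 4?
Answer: 13924/25 ≈ 556.96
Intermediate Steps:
n(r, V) = -⅖ (n(r, V) = -2*⅕ = -⅖)
(6*4 + n((3 + f)*(1 - 2), -2))² = (6*4 - ⅖)² = (24 - ⅖)² = (118/5)² = 13924/25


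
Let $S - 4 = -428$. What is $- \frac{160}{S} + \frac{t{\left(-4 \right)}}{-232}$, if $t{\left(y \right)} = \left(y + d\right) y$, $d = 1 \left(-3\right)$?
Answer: $\frac{789}{3074} \approx 0.25667$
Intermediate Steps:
$d = -3$
$t{\left(y \right)} = y \left(-3 + y\right)$ ($t{\left(y \right)} = \left(y - 3\right) y = \left(-3 + y\right) y = y \left(-3 + y\right)$)
$S = -424$ ($S = 4 - 428 = -424$)
$- \frac{160}{S} + \frac{t{\left(-4 \right)}}{-232} = - \frac{160}{-424} + \frac{\left(-4\right) \left(-3 - 4\right)}{-232} = \left(-160\right) \left(- \frac{1}{424}\right) + \left(-4\right) \left(-7\right) \left(- \frac{1}{232}\right) = \frac{20}{53} + 28 \left(- \frac{1}{232}\right) = \frac{20}{53} - \frac{7}{58} = \frac{789}{3074}$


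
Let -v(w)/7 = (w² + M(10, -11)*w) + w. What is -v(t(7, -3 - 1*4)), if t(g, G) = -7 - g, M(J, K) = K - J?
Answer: 3332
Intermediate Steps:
v(w) = -7*w² + 140*w (v(w) = -7*((w² + (-11 - 1*10)*w) + w) = -7*((w² + (-11 - 10)*w) + w) = -7*((w² - 21*w) + w) = -7*(w² - 20*w) = -7*w² + 140*w)
-v(t(7, -3 - 1*4)) = -7*(-7 - 1*7)*(20 - (-7 - 1*7)) = -7*(-7 - 7)*(20 - (-7 - 7)) = -7*(-14)*(20 - 1*(-14)) = -7*(-14)*(20 + 14) = -7*(-14)*34 = -1*(-3332) = 3332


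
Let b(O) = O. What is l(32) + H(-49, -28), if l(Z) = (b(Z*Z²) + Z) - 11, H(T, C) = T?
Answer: 32740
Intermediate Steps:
l(Z) = -11 + Z + Z³ (l(Z) = (Z*Z² + Z) - 11 = (Z³ + Z) - 11 = (Z + Z³) - 11 = -11 + Z + Z³)
l(32) + H(-49, -28) = (-11 + 32 + 32³) - 49 = (-11 + 32 + 32768) - 49 = 32789 - 49 = 32740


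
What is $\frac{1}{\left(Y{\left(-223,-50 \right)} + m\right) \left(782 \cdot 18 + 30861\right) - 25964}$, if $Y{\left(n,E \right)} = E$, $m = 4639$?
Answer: $\frac{1}{206189929} \approx 4.8499 \cdot 10^{-9}$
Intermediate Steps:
$\frac{1}{\left(Y{\left(-223,-50 \right)} + m\right) \left(782 \cdot 18 + 30861\right) - 25964} = \frac{1}{\left(-50 + 4639\right) \left(782 \cdot 18 + 30861\right) - 25964} = \frac{1}{4589 \left(14076 + 30861\right) - 25964} = \frac{1}{4589 \cdot 44937 - 25964} = \frac{1}{206215893 - 25964} = \frac{1}{206189929}$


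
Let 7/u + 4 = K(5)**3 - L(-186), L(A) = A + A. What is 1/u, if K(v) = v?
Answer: 493/7 ≈ 70.429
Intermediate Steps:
L(A) = 2*A
u = 7/493 (u = 7/(-4 + (5**3 - 2*(-186))) = 7/(-4 + (125 - 1*(-372))) = 7/(-4 + (125 + 372)) = 7/(-4 + 497) = 7/493 ≈ 0.014199)
1/u = 1/(7/493) = 493/7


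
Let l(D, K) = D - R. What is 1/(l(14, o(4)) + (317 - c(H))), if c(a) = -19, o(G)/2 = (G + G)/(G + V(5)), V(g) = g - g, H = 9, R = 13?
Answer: 1/337 ≈ 0.0029674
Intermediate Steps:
V(g) = 0
o(G) = 4 (o(G) = 2*((G + G)/(G + 0)) = 2*((2*G)/G) = 2*2 = 4)
l(D, K) = -13 + D (l(D, K) = D - 1*13 = D - 13 = -13 + D)
1/(l(14, o(4)) + (317 - c(H))) = 1/((-13 + 14) + (317 - 1*(-19))) = 1/(1 + (317 + 19)) = 1/(1 + 336) = 1/337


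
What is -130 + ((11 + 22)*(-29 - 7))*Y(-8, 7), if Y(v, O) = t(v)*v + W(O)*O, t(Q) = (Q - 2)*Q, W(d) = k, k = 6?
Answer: 710294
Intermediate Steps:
W(d) = 6
t(Q) = Q*(-2 + Q) (t(Q) = (-2 + Q)*Q = Q*(-2 + Q))
Y(v, O) = 6*O + v**2*(-2 + v) (Y(v, O) = (v*(-2 + v))*v + 6*O = v**2*(-2 + v) + 6*O = 6*O + v**2*(-2 + v))
-130 + ((11 + 22)*(-29 - 7))*Y(-8, 7) = -130 + ((11 + 22)*(-29 - 7))*(6*7 + (-8)**2*(-2 - 8)) = -130 + (33*(-36))*(42 + 64*(-10)) = -130 - 1188*(42 - 640) = -130 - 1188*(-598) = -130 + 710424 = 710294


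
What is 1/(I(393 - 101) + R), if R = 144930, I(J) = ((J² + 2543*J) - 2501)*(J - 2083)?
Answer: -1/1478001399 ≈ -6.7659e-10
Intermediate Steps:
I(J) = (-2083 + J)*(-2501 + J² + 2543*J) (I(J) = (-2501 + J² + 2543*J)*(-2083 + J) = (-2083 + J)*(-2501 + J² + 2543*J))
1/(I(393 - 101) + R) = 1/((5209583 + (393 - 101)³ - 5299570*(393 - 101) + 460*(393 - 101)²) + 144930) = 1/((5209583 + 292³ - 5299570*292 + 460*292²) + 144930) = 1/((5209583 + 24897088 - 1547474440 + 460*85264) + 144930) = 1/((5209583 + 24897088 - 1547474440 + 39221440) + 144930) = 1/(-1478146329 + 144930) = 1/(-1478001399) = -1/1478001399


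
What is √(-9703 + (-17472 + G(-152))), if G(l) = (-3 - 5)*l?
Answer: I*√25959 ≈ 161.12*I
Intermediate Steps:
G(l) = -8*l
√(-9703 + (-17472 + G(-152))) = √(-9703 + (-17472 - 8*(-152))) = √(-9703 + (-17472 + 1216)) = √(-9703 - 16256) = √(-25959) = I*√25959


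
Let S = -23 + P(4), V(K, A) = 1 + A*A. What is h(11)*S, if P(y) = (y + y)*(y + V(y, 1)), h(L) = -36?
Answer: -900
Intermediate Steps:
V(K, A) = 1 + A²
P(y) = 2*y*(2 + y) (P(y) = (y + y)*(y + (1 + 1²)) = (2*y)*(y + (1 + 1)) = (2*y)*(y + 2) = (2*y)*(2 + y) = 2*y*(2 + y))
S = 25 (S = -23 + 2*4*(2 + 4) = -23 + 2*4*6 = -23 + 48 = 25)
h(11)*S = -36*25 = -900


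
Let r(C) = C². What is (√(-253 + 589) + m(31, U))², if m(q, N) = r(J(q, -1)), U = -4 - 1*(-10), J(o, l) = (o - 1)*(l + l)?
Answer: 12960336 + 28800*√21 ≈ 1.3092e+7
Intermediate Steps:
J(o, l) = 2*l*(-1 + o) (J(o, l) = (-1 + o)*(2*l) = 2*l*(-1 + o))
U = 6 (U = -4 + 10 = 6)
m(q, N) = (2 - 2*q)² (m(q, N) = (2*(-1)*(-1 + q))² = (2 - 2*q)²)
(√(-253 + 589) + m(31, U))² = (√(-253 + 589) + 4*(-1 + 31)²)² = (√336 + 4*30²)² = (4*√21 + 4*900)² = (4*√21 + 3600)² = (3600 + 4*√21)²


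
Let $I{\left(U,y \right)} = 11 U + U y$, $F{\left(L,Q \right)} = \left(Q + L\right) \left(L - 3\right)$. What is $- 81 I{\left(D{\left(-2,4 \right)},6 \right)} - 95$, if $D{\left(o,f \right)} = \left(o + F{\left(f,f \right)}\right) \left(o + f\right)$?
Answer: $-16619$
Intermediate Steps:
$F{\left(L,Q \right)} = \left(-3 + L\right) \left(L + Q\right)$ ($F{\left(L,Q \right)} = \left(L + Q\right) \left(-3 + L\right) = \left(-3 + L\right) \left(L + Q\right)$)
$D{\left(o,f \right)} = \left(f + o\right) \left(o - 6 f + 2 f^{2}\right)$ ($D{\left(o,f \right)} = \left(o + \left(f^{2} - 3 f - 3 f + f f\right)\right) \left(o + f\right) = \left(o + \left(f^{2} - 3 f - 3 f + f^{2}\right)\right) \left(f + o\right) = \left(o + \left(- 6 f + 2 f^{2}\right)\right) \left(f + o\right) = \left(o - 6 f + 2 f^{2}\right) \left(f + o\right) = \left(f + o\right) \left(o - 6 f + 2 f^{2}\right)$)
$- 81 I{\left(D{\left(-2,4 \right)},6 \right)} - 95 = - 81 \left(\left(-2\right)^{2} + 4 \left(-2\right) + 2 \cdot 4^{2} \left(-3 + 4\right) + 2 \cdot 4 \left(-2\right) \left(-3 + 4\right)\right) \left(11 + 6\right) - 95 = - 81 \left(4 - 8 + 2 \cdot 16 \cdot 1 + 2 \cdot 4 \left(-2\right) 1\right) 17 - 95 = - 81 \left(4 - 8 + 32 - 16\right) 17 - 95 = - 81 \cdot 12 \cdot 17 - 95 = \left(-81\right) 204 - 95 = -16524 - 95 = -16619$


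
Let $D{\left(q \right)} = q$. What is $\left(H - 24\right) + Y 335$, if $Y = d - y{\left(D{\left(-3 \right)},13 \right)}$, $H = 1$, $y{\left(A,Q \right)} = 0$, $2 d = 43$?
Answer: $\frac{14359}{2} \approx 7179.5$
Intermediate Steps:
$d = \frac{43}{2}$ ($d = \frac{1}{2} \cdot 43 = \frac{43}{2} \approx 21.5$)
$Y = \frac{43}{2}$ ($Y = \frac{43}{2} - 0 = \frac{43}{2} + 0 = \frac{43}{2} \approx 21.5$)
$\left(H - 24\right) + Y 335 = \left(1 - 24\right) + \frac{43}{2} \cdot 335 = \left(1 - 24\right) + \frac{14405}{2} = -23 + \frac{14405}{2} = \frac{14359}{2}$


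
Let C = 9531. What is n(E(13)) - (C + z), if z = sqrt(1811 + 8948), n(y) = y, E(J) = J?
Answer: -9518 - sqrt(10759) ≈ -9621.7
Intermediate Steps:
z = sqrt(10759) ≈ 103.73
n(E(13)) - (C + z) = 13 - (9531 + sqrt(10759)) = 13 + (-9531 - sqrt(10759)) = -9518 - sqrt(10759)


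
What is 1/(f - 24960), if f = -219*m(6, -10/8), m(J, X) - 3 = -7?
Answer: -1/24084 ≈ -4.1521e-5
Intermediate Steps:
m(J, X) = -4 (m(J, X) = 3 - 7 = -4)
f = 876 (f = -219*(-4) = 876)
1/(f - 24960) = 1/(876 - 24960) = 1/(-24084) = -1/24084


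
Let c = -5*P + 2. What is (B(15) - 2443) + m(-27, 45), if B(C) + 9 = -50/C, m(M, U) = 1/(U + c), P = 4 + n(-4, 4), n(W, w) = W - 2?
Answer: -46651/19 ≈ -2455.3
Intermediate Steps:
n(W, w) = -2 + W
P = -2 (P = 4 + (-2 - 4) = 4 - 6 = -2)
c = 12 (c = -5*(-2) + 2 = 10 + 2 = 12)
m(M, U) = 1/(12 + U) (m(M, U) = 1/(U + 12) = 1/(12 + U))
B(C) = -9 - 50/C
(B(15) - 2443) + m(-27, 45) = ((-9 - 50/15) - 2443) + 1/(12 + 45) = ((-9 - 50*1/15) - 2443) + 1/57 = ((-9 - 10/3) - 2443) + 1/57 = (-37/3 - 2443) + 1/57 = -7366/3 + 1/57 = -46651/19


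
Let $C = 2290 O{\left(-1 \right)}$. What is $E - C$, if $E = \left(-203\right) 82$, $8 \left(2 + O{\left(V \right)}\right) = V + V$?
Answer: $- \frac{22987}{2} \approx -11494.0$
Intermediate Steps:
$O{\left(V \right)} = -2 + \frac{V}{4}$ ($O{\left(V \right)} = -2 + \frac{V + V}{8} = -2 + \frac{2 V}{8} = -2 + \frac{V}{4}$)
$E = -16646$
$C = - \frac{10305}{2}$ ($C = 2290 \left(-2 + \frac{1}{4} \left(-1\right)\right) = 2290 \left(-2 - \frac{1}{4}\right) = 2290 \left(- \frac{9}{4}\right) = - \frac{10305}{2} \approx -5152.5$)
$E - C = -16646 - - \frac{10305}{2} = -16646 + \frac{10305}{2} = - \frac{22987}{2}$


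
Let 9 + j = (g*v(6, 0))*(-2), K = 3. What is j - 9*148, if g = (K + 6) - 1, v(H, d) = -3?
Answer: -1293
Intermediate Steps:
g = 8 (g = (3 + 6) - 1 = 9 - 1 = 8)
j = 39 (j = -9 + (8*(-3))*(-2) = -9 - 24*(-2) = -9 + 48 = 39)
j - 9*148 = 39 - 9*148 = 39 - 1332 = -1293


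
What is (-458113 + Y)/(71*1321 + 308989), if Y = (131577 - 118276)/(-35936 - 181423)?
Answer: -24893749217/21886964505 ≈ -1.1374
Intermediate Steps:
Y = -13301/217359 (Y = 13301/(-217359) = 13301*(-1/217359) = -13301/217359 ≈ -0.061194)
(-458113 + Y)/(71*1321 + 308989) = (-458113 - 13301/217359)/(71*1321 + 308989) = -99574996868/(217359*(93791 + 308989)) = -99574996868/217359/402780 = -99574996868/217359*1/402780 = -24893749217/21886964505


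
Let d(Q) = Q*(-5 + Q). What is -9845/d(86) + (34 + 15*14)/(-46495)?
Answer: -459442979/323884170 ≈ -1.4185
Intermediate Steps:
-9845/d(86) + (34 + 15*14)/(-46495) = -9845*1/(86*(-5 + 86)) + (34 + 15*14)/(-46495) = -9845/(86*81) + (34 + 210)*(-1/46495) = -9845/6966 + 244*(-1/46495) = -9845*1/6966 - 244/46495 = -9845/6966 - 244/46495 = -459442979/323884170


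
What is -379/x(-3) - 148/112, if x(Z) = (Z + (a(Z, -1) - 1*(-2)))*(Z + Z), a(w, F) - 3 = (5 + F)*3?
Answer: 67/21 ≈ 3.1905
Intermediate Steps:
a(w, F) = 18 + 3*F (a(w, F) = 3 + (5 + F)*3 = 3 + (15 + 3*F) = 18 + 3*F)
x(Z) = 2*Z*(17 + Z) (x(Z) = (Z + ((18 + 3*(-1)) - 1*(-2)))*(Z + Z) = (Z + ((18 - 3) + 2))*(2*Z) = (Z + (15 + 2))*(2*Z) = (Z + 17)*(2*Z) = (17 + Z)*(2*Z) = 2*Z*(17 + Z))
-379/x(-3) - 148/112 = -379*(-1/(6*(17 - 3))) - 148/112 = -379/(2*(-3)*14) - 148*1/112 = -379/(-84) - 37/28 = -379*(-1/84) - 37/28 = 379/84 - 37/28 = 67/21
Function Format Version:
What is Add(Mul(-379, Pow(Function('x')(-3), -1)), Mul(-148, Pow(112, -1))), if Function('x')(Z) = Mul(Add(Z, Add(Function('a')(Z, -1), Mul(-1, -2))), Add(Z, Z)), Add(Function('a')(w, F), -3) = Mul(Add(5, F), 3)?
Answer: Rational(67, 21) ≈ 3.1905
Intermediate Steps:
Function('a')(w, F) = Add(18, Mul(3, F)) (Function('a')(w, F) = Add(3, Mul(Add(5, F), 3)) = Add(3, Add(15, Mul(3, F))) = Add(18, Mul(3, F)))
Function('x')(Z) = Mul(2, Z, Add(17, Z)) (Function('x')(Z) = Mul(Add(Z, Add(Add(18, Mul(3, -1)), Mul(-1, -2))), Add(Z, Z)) = Mul(Add(Z, Add(Add(18, -3), 2)), Mul(2, Z)) = Mul(Add(Z, Add(15, 2)), Mul(2, Z)) = Mul(Add(Z, 17), Mul(2, Z)) = Mul(Add(17, Z), Mul(2, Z)) = Mul(2, Z, Add(17, Z)))
Add(Mul(-379, Pow(Function('x')(-3), -1)), Mul(-148, Pow(112, -1))) = Add(Mul(-379, Pow(Mul(2, -3, Add(17, -3)), -1)), Mul(-148, Pow(112, -1))) = Add(Mul(-379, Pow(Mul(2, -3, 14), -1)), Mul(-148, Rational(1, 112))) = Add(Mul(-379, Pow(-84, -1)), Rational(-37, 28)) = Add(Mul(-379, Rational(-1, 84)), Rational(-37, 28)) = Add(Rational(379, 84), Rational(-37, 28)) = Rational(67, 21)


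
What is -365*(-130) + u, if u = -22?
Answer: 47428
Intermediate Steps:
-365*(-130) + u = -365*(-130) - 22 = 47450 - 22 = 47428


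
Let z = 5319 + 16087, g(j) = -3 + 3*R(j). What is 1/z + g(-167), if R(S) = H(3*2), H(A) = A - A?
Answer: -64217/21406 ≈ -3.0000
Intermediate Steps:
H(A) = 0
R(S) = 0
g(j) = -3 (g(j) = -3 + 3*0 = -3 + 0 = -3)
z = 21406
1/z + g(-167) = 1/21406 - 3 = -64217/21406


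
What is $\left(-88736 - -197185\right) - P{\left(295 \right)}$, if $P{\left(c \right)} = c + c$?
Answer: $107859$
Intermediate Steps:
$P{\left(c \right)} = 2 c$
$\left(-88736 - -197185\right) - P{\left(295 \right)} = \left(-88736 - -197185\right) - 2 \cdot 295 = \left(-88736 + 197185\right) - 590 = 108449 - 590 = 107859$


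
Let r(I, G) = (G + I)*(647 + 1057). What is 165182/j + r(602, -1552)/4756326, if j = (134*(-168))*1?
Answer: -68508488911/8922867576 ≈ -7.6779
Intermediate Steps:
j = -22512 (j = -22512*1 = -22512)
r(I, G) = 1704*G + 1704*I (r(I, G) = (G + I)*1704 = 1704*G + 1704*I)
165182/j + r(602, -1552)/4756326 = 165182/(-22512) + (1704*(-1552) + 1704*602)/4756326 = 165182*(-1/22512) + (-2644608 + 1025808)*(1/4756326) = -82591/11256 - 1618800*1/4756326 = -82591/11256 - 269800/792721 = -68508488911/8922867576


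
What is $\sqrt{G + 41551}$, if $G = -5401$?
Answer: $5 \sqrt{1446} \approx 190.13$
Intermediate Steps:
$\sqrt{G + 41551} = \sqrt{-5401 + 41551} = \sqrt{36150} = 5 \sqrt{1446}$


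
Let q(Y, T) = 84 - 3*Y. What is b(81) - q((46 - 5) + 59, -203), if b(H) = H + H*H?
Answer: 6858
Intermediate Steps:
q(Y, T) = 84 - 3*Y
b(H) = H + H**2
b(81) - q((46 - 5) + 59, -203) = 81*(1 + 81) - (84 - 3*((46 - 5) + 59)) = 81*82 - (84 - 3*(41 + 59)) = 6642 - (84 - 3*100) = 6642 - (84 - 300) = 6642 - 1*(-216) = 6642 + 216 = 6858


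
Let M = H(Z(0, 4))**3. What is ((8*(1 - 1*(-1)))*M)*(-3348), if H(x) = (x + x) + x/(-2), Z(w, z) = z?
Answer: -11570688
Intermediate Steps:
H(x) = 3*x/2 (H(x) = 2*x + x*(-1/2) = 2*x - x/2 = 3*x/2)
M = 216 (M = ((3/2)*4)**3 = 6**3 = 216)
((8*(1 - 1*(-1)))*M)*(-3348) = ((8*(1 - 1*(-1)))*216)*(-3348) = ((8*(1 + 1))*216)*(-3348) = ((8*2)*216)*(-3348) = (16*216)*(-3348) = 3456*(-3348) = -11570688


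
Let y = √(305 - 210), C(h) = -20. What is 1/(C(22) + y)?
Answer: -4/61 - √95/305 ≈ -0.097530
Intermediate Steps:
y = √95 ≈ 9.7468
1/(C(22) + y) = 1/(-20 + √95)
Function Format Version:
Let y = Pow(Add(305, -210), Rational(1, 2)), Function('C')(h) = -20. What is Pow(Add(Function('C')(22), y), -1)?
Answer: Add(Rational(-4, 61), Mul(Rational(-1, 305), Pow(95, Rational(1, 2)))) ≈ -0.097530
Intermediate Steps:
y = Pow(95, Rational(1, 2)) ≈ 9.7468
Pow(Add(Function('C')(22), y), -1) = Pow(Add(-20, Pow(95, Rational(1, 2))), -1)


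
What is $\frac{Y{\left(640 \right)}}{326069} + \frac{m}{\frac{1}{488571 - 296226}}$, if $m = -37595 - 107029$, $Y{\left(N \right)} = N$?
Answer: $- \frac{9070490690805680}{326069} \approx -2.7818 \cdot 10^{10}$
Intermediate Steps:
$m = -144624$
$\frac{Y{\left(640 \right)}}{326069} + \frac{m}{\frac{1}{488571 - 296226}} = \frac{640}{326069} - \frac{144624}{\frac{1}{488571 - 296226}} = 640 \cdot \frac{1}{326069} - \frac{144624}{\frac{1}{192345}} = \frac{640}{326069} - 144624 \frac{1}{\frac{1}{192345}} = \frac{640}{326069} - 27817703280 = - \frac{9070490690805680}{326069}$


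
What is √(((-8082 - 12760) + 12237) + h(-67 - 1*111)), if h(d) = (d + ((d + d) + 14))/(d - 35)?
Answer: I*√390289485/213 ≈ 92.75*I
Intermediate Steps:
h(d) = (14 + 3*d)/(-35 + d) (h(d) = (d + (2*d + 14))/(-35 + d) = (d + (14 + 2*d))/(-35 + d) = (14 + 3*d)/(-35 + d))
√(((-8082 - 12760) + 12237) + h(-67 - 1*111)) = √(((-8082 - 12760) + 12237) + (14 + 3*(-67 - 1*111))/(-35 + (-67 - 1*111))) = √((-20842 + 12237) + (14 + 3*(-67 - 111))/(-35 + (-67 - 111))) = √(-8605 + (14 + 3*(-178))/(-35 - 178)) = √(-8605 + (14 - 534)/(-213)) = √(-8605 - 1/213*(-520)) = √(-8605 + 520/213) = √(-1832345/213) = I*√390289485/213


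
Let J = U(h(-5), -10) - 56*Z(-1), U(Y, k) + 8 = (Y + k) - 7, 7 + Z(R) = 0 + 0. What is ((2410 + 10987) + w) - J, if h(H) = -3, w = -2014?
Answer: 11019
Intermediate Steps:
Z(R) = -7 (Z(R) = -7 + (0 + 0) = -7 + 0 = -7)
U(Y, k) = -15 + Y + k (U(Y, k) = -8 + ((Y + k) - 7) = -8 + (-7 + Y + k) = -15 + Y + k)
J = 364 (J = (-15 - 3 - 10) - 56*(-7) = -28 + 392 = 364)
((2410 + 10987) + w) - J = ((2410 + 10987) - 2014) - 1*364 = (13397 - 2014) - 364 = 11383 - 364 = 11019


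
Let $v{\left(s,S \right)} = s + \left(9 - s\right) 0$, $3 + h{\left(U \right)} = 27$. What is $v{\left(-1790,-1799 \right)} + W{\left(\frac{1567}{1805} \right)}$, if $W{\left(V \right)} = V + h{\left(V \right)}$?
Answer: $- \frac{3186063}{1805} \approx -1765.1$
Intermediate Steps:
$h{\left(U \right)} = 24$ ($h{\left(U \right)} = -3 + 27 = 24$)
$v{\left(s,S \right)} = s$ ($v{\left(s,S \right)} = s + 0 = s$)
$W{\left(V \right)} = 24 + V$ ($W{\left(V \right)} = V + 24 = 24 + V$)
$v{\left(-1790,-1799 \right)} + W{\left(\frac{1567}{1805} \right)} = -1790 + \left(24 + \frac{1567}{1805}\right) = -1790 + \frac{44887}{1805} = - \frac{3186063}{1805}$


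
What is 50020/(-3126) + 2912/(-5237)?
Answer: -135528826/8185431 ≈ -16.557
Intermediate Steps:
50020/(-3126) + 2912/(-5237) = 50020*(-1/3126) + 2912*(-1/5237) = -25010/1563 - 2912/5237 = -135528826/8185431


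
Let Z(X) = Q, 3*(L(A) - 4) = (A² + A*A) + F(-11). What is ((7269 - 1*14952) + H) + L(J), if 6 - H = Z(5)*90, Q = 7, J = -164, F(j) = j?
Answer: 9624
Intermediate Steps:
L(A) = ⅓ + 2*A²/3 (L(A) = 4 + ((A² + A*A) - 11)/3 = 4 + ((A² + A²) - 11)/3 = 4 + (2*A² - 11)/3 = 4 + (-11 + 2*A²)/3 = 4 + (-11/3 + 2*A²/3) = ⅓ + 2*A²/3)
Z(X) = 7
H = -624 (H = 6 - 7*90 = 6 - 1*630 = 6 - 630 = -624)
((7269 - 1*14952) + H) + L(J) = ((7269 - 1*14952) - 624) + (⅓ + (⅔)*(-164)²) = ((7269 - 14952) - 624) + (⅓ + (⅔)*26896) = (-7683 - 624) + (⅓ + 53792/3) = -8307 + 17931 = 9624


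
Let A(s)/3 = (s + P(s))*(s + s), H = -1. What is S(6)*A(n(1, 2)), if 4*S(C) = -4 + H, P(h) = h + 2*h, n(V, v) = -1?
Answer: -30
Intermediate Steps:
P(h) = 3*h
S(C) = -5/4 (S(C) = (-4 - 1)/4 = (1/4)*(-5) = -5/4)
A(s) = 24*s**2 (A(s) = 3*((s + 3*s)*(s + s)) = 3*((4*s)*(2*s)) = 3*(8*s**2) = 24*s**2)
S(6)*A(n(1, 2)) = -30*(-1)**2 = -30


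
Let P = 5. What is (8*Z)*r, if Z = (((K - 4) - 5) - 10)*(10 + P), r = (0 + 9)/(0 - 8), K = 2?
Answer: 2295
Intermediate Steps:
r = -9/8 (r = 9/(-8) = 9*(-1/8) = -9/8 ≈ -1.1250)
Z = -255 (Z = (((2 - 4) - 5) - 10)*(10 + 5) = ((-2 - 5) - 10)*15 = (-7 - 10)*15 = -17*15 = -255)
(8*Z)*r = (8*(-255))*(-9/8) = -2040*(-9/8) = 2295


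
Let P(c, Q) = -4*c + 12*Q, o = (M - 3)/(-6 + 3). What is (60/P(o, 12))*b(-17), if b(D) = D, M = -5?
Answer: -153/20 ≈ -7.6500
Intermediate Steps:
o = 8/3 (o = (-5 - 3)/(-6 + 3) = -8/(-3) = -8*(-⅓) = 8/3 ≈ 2.6667)
(60/P(o, 12))*b(-17) = (60/(-4*8/3 + 12*12))*(-17) = (60/(-32/3 + 144))*(-17) = (60/(400/3))*(-17) = (60*(3/400))*(-17) = (9/20)*(-17) = -153/20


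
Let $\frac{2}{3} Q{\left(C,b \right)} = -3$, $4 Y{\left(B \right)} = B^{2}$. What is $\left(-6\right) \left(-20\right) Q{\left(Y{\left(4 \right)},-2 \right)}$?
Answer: $-540$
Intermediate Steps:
$Y{\left(B \right)} = \frac{B^{2}}{4}$
$Q{\left(C,b \right)} = - \frac{9}{2}$ ($Q{\left(C,b \right)} = \frac{3}{2} \left(-3\right) = - \frac{9}{2}$)
$\left(-6\right) \left(-20\right) Q{\left(Y{\left(4 \right)},-2 \right)} = \left(-6\right) \left(-20\right) \left(- \frac{9}{2}\right) = 120 \left(- \frac{9}{2}\right) = -540$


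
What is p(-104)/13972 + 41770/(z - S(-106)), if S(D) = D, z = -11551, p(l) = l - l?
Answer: -8354/2289 ≈ -3.6496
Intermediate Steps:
p(l) = 0
p(-104)/13972 + 41770/(z - S(-106)) = 0/13972 + 41770/(-11551 - 1*(-106)) = 0*(1/13972) + 41770/(-11551 + 106) = 0 + 41770/(-11445) = 0 + 41770*(-1/11445) = 0 - 8354/2289 = -8354/2289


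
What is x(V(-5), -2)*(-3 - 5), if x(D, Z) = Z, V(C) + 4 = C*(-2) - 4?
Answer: 16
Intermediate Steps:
V(C) = -8 - 2*C (V(C) = -4 + (C*(-2) - 4) = -4 + (-2*C - 4) = -4 + (-4 - 2*C) = -8 - 2*C)
x(V(-5), -2)*(-3 - 5) = -2*(-3 - 5) = -2*(-8) = 16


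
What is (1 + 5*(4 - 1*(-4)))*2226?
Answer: 91266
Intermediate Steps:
(1 + 5*(4 - 1*(-4)))*2226 = (1 + 5*(4 + 4))*2226 = (1 + 5*8)*2226 = (1 + 40)*2226 = 41*2226 = 91266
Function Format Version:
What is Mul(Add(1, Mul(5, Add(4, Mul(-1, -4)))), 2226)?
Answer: 91266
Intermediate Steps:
Mul(Add(1, Mul(5, Add(4, Mul(-1, -4)))), 2226) = Mul(Add(1, Mul(5, Add(4, 4))), 2226) = Mul(Add(1, Mul(5, 8)), 2226) = Mul(Add(1, 40), 2226) = Mul(41, 2226) = 91266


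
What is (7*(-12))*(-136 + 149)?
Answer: -1092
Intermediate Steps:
(7*(-12))*(-136 + 149) = -84*13 = -1092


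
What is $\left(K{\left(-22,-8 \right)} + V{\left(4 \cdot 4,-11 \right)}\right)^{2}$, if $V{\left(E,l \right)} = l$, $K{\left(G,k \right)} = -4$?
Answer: $225$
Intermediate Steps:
$\left(K{\left(-22,-8 \right)} + V{\left(4 \cdot 4,-11 \right)}\right)^{2} = \left(-4 - 11\right)^{2} = \left(-15\right)^{2} = 225$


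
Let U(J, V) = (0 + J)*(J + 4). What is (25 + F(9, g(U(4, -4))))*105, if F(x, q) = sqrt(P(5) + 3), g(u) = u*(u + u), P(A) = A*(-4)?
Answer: 2625 + 105*I*sqrt(17) ≈ 2625.0 + 432.93*I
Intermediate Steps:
P(A) = -4*A
U(J, V) = J*(4 + J)
g(u) = 2*u**2 (g(u) = u*(2*u) = 2*u**2)
F(x, q) = I*sqrt(17) (F(x, q) = sqrt(-4*5 + 3) = sqrt(-20 + 3) = sqrt(-17) = I*sqrt(17))
(25 + F(9, g(U(4, -4))))*105 = (25 + I*sqrt(17))*105 = 2625 + 105*I*sqrt(17)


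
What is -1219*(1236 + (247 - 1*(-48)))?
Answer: -1866289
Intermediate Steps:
-1219*(1236 + (247 - 1*(-48))) = -1219*(1236 + (247 + 48)) = -1219*(1236 + 295) = -1219*1531 = -1866289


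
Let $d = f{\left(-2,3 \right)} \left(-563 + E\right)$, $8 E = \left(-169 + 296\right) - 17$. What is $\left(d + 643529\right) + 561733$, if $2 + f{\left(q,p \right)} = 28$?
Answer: $\frac{2381963}{2} \approx 1.191 \cdot 10^{6}$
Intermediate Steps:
$E = \frac{55}{4}$ ($E = \frac{\left(-169 + 296\right) - 17}{8} = \frac{127 - 17}{8} = \frac{1}{8} \cdot 110 = \frac{55}{4} \approx 13.75$)
$f{\left(q,p \right)} = 26$ ($f{\left(q,p \right)} = -2 + 28 = 26$)
$d = - \frac{28561}{2}$ ($d = 26 \left(-563 + \frac{55}{4}\right) = 26 \left(- \frac{2197}{4}\right) = - \frac{28561}{2} \approx -14281.0$)
$\left(d + 643529\right) + 561733 = \left(- \frac{28561}{2} + 643529\right) + 561733 = \frac{1258497}{2} + 561733 = \frac{2381963}{2}$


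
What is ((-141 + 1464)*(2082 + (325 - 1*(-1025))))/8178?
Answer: 756756/1363 ≈ 555.21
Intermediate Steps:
((-141 + 1464)*(2082 + (325 - 1*(-1025))))/8178 = (1323*(2082 + (325 + 1025)))*(1/8178) = (1323*(2082 + 1350))*(1/8178) = (1323*3432)*(1/8178) = 4540536*(1/8178) = 756756/1363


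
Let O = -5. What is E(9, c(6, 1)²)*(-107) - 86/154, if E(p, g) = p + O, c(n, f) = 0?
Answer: -32999/77 ≈ -428.56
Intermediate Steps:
E(p, g) = -5 + p (E(p, g) = p - 5 = -5 + p)
E(9, c(6, 1)²)*(-107) - 86/154 = (-5 + 9)*(-107) - 86/154 = 4*(-107) - 86*1/154 = -428 - 43/77 = -32999/77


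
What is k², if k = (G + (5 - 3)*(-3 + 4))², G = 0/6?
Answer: 16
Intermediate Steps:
G = 0 (G = 0*(⅙) = 0)
k = 4 (k = (0 + (5 - 3)*(-3 + 4))² = (0 + 2*1)² = (0 + 2)² = 2² = 4)
k² = 4² = 16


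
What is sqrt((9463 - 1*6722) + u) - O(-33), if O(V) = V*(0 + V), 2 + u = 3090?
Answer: -1089 + sqrt(5829) ≈ -1012.7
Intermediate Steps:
u = 3088 (u = -2 + 3090 = 3088)
O(V) = V**2 (O(V) = V*V = V**2)
sqrt((9463 - 1*6722) + u) - O(-33) = sqrt((9463 - 1*6722) + 3088) - 1*(-33)**2 = sqrt((9463 - 6722) + 3088) - 1*1089 = sqrt(2741 + 3088) - 1089 = sqrt(5829) - 1089 = -1089 + sqrt(5829)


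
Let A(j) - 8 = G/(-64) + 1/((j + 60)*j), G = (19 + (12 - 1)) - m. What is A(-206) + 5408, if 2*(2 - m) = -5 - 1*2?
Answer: 5212163313/962432 ≈ 5415.6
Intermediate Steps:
m = 11/2 (m = 2 - (-5 - 1*2)/2 = 2 - (-5 - 2)/2 = 2 - ½*(-7) = 2 + 7/2 = 11/2 ≈ 5.5000)
G = 49/2 (G = (19 + (12 - 1)) - 1*11/2 = (19 + 11) - 11/2 = 30 - 11/2 = 49/2 ≈ 24.500)
A(j) = 975/128 + 1/(j*(60 + j)) (A(j) = 8 + ((49/2)/(-64) + 1/((j + 60)*j)) = 8 + ((49/2)*(-1/64) + 1/((60 + j)*j)) = 8 + (-49/128 + 1/(j*(60 + j))) = 975/128 + 1/(j*(60 + j)))
A(-206) + 5408 = (1/128)*(128 + 975*(-206)² + 58500*(-206))/(-206*(60 - 206)) + 5408 = (1/128)*(-1/206)*(128 + 975*42436 - 12051000)/(-146) + 5408 = (1/128)*(-1/206)*(-1/146)*(128 + 41375100 - 12051000) + 5408 = (1/128)*(-1/206)*(-1/146)*29324228 + 5408 = 7331057/962432 + 5408 = 5212163313/962432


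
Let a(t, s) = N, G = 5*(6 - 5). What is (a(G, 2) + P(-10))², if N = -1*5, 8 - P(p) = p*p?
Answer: 9409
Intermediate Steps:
G = 5 (G = 5*1 = 5)
P(p) = 8 - p² (P(p) = 8 - p*p = 8 - p²)
N = -5
a(t, s) = -5
(a(G, 2) + P(-10))² = (-5 + (8 - 1*(-10)²))² = (-5 + (8 - 1*100))² = (-5 + (8 - 100))² = (-5 - 92)² = (-97)² = 9409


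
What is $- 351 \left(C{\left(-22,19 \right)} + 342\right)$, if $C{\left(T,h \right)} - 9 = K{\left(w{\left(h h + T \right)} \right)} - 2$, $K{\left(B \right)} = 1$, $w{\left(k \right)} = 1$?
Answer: $-122850$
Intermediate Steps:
$C{\left(T,h \right)} = 8$ ($C{\left(T,h \right)} = 9 + \left(1 - 2\right) = 9 - 1 = 8$)
$- 351 \left(C{\left(-22,19 \right)} + 342\right) = - 351 \left(8 + 342\right) = \left(-351\right) 350 = -122850$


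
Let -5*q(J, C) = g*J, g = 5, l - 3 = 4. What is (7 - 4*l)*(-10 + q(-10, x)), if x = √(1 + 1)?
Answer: 0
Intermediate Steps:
l = 7 (l = 3 + 4 = 7)
x = √2 ≈ 1.4142
q(J, C) = -J
(7 - 4*l)*(-10 + q(-10, x)) = (7 - 4*7)*(-10 - 1*(-10)) = (7 - 28)*(-10 + 10) = -21*0 = 0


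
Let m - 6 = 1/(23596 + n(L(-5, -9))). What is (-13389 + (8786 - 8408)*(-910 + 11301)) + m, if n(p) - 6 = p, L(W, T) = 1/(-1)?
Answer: 92384108416/23601 ≈ 3.9144e+6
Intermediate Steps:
L(W, T) = -1
n(p) = 6 + p
m = 141607/23601 (m = 6 + 1/(23596 + (6 - 1)) = 6 + 1/(23596 + 5) = 6 + 1/23601 = 141607/23601 ≈ 6.0000)
(-13389 + (8786 - 8408)*(-910 + 11301)) + m = (-13389 + (8786 - 8408)*(-910 + 11301)) + 141607/23601 = (-13389 + 378*10391) + 141607/23601 = (-13389 + 3927798) + 141607/23601 = 3914409 + 141607/23601 = 92384108416/23601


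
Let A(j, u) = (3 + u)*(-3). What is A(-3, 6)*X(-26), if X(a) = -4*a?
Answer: -2808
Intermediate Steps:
A(j, u) = -9 - 3*u
A(-3, 6)*X(-26) = (-9 - 3*6)*(-4*(-26)) = (-9 - 18)*104 = -27*104 = -2808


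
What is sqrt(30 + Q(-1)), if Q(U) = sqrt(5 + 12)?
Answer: sqrt(30 + sqrt(17)) ≈ 5.8415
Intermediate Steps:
Q(U) = sqrt(17)
sqrt(30 + Q(-1)) = sqrt(30 + sqrt(17))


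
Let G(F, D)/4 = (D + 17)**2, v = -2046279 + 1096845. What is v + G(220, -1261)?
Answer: 5240710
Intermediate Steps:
v = -949434
G(F, D) = 4*(17 + D)**2 (G(F, D) = 4*(D + 17)**2 = 4*(17 + D)**2)
v + G(220, -1261) = -949434 + 4*(17 - 1261)**2 = -949434 + 4*(-1244)**2 = -949434 + 4*1547536 = -949434 + 6190144 = 5240710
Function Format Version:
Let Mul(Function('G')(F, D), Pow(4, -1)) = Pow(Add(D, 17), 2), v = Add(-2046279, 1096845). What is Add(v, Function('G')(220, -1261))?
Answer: 5240710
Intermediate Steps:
v = -949434
Function('G')(F, D) = Mul(4, Pow(Add(17, D), 2)) (Function('G')(F, D) = Mul(4, Pow(Add(D, 17), 2)) = Mul(4, Pow(Add(17, D), 2)))
Add(v, Function('G')(220, -1261)) = Add(-949434, Mul(4, Pow(Add(17, -1261), 2))) = Add(-949434, Mul(4, Pow(-1244, 2))) = Add(-949434, Mul(4, 1547536)) = Add(-949434, 6190144) = 5240710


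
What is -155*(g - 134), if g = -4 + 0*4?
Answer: 21390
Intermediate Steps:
g = -4 (g = -4 + 0 = -4)
-155*(g - 134) = -155*(-4 - 134) = -155*(-138) = 21390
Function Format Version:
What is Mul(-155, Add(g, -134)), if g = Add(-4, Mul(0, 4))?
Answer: 21390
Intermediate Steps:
g = -4 (g = Add(-4, 0) = -4)
Mul(-155, Add(g, -134)) = Mul(-155, Add(-4, -134)) = Mul(-155, -138) = 21390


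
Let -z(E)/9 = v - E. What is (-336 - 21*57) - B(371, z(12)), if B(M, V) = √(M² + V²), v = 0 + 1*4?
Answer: -1533 - 5*√5713 ≈ -1910.9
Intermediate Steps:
v = 4 (v = 0 + 4 = 4)
z(E) = -36 + 9*E (z(E) = -9*(4 - E) = -36 + 9*E)
(-336 - 21*57) - B(371, z(12)) = (-336 - 21*57) - √(371² + (-36 + 9*12)²) = (-336 - 1197) - √(137641 + (-36 + 108)²) = -1533 - √(137641 + 72²) = -1533 - √(137641 + 5184) = -1533 - √142825 = -1533 - 5*√5713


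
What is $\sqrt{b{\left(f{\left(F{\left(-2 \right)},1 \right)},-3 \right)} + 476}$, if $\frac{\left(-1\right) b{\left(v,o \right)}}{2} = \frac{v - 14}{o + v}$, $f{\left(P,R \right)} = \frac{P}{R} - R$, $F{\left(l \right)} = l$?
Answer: $\frac{\sqrt{4233}}{3} \approx 21.687$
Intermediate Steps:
$f{\left(P,R \right)} = - R + \frac{P}{R}$
$b{\left(v,o \right)} = - \frac{2 \left(-14 + v\right)}{o + v}$ ($b{\left(v,o \right)} = - 2 \frac{v - 14}{o + v} = - 2 \frac{-14 + v}{o + v} = - \frac{2 \left(-14 + v\right)}{o + v}$)
$\sqrt{b{\left(f{\left(F{\left(-2 \right)},1 \right)},-3 \right)} + 476} = \sqrt{\frac{2 \left(14 - \left(\left(-1\right) 1 - \frac{2}{1}\right)\right)}{-3 - \left(1 + \frac{2}{1}\right)} + 476} = \sqrt{\frac{2 \left(14 - \left(-1 - 2\right)\right)}{-3 - 3} + 476} = \sqrt{\frac{2 \left(14 - -3\right)}{-3 - 3} + 476} = \sqrt{\frac{2 \left(14 + 3\right)}{-6} + 476} = \sqrt{2 \left(- \frac{1}{6}\right) 17 + 476} = \sqrt{- \frac{17}{3} + 476} = \sqrt{\frac{1411}{3}} = \frac{\sqrt{4233}}{3}$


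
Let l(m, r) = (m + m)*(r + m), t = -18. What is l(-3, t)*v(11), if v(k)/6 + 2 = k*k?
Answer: 89964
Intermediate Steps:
l(m, r) = 2*m*(m + r) (l(m, r) = (2*m)*(m + r) = 2*m*(m + r))
v(k) = -12 + 6*k**2 (v(k) = -12 + 6*(k*k) = -12 + 6*k**2)
l(-3, t)*v(11) = (2*(-3)*(-3 - 18))*(-12 + 6*11**2) = (2*(-3)*(-21))*(-12 + 6*121) = 126*(-12 + 726) = 126*714 = 89964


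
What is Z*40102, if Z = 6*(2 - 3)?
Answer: -240612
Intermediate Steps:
Z = -6 (Z = 6*(-1) = -6)
Z*40102 = -6*40102 = -240612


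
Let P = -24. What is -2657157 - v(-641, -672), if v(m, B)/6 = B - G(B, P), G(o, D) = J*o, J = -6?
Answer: -2628933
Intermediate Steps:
G(o, D) = -6*o
v(m, B) = 42*B (v(m, B) = 6*(B - (-6)*B) = 6*(B + 6*B) = 6*(7*B) = 42*B)
-2657157 - v(-641, -672) = -2657157 - 42*(-672) = -2657157 - 1*(-28224) = -2657157 + 28224 = -2628933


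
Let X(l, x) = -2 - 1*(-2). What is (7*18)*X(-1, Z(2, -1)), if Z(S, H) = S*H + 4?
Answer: 0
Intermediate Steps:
Z(S, H) = 4 + H*S (Z(S, H) = H*S + 4 = 4 + H*S)
X(l, x) = 0 (X(l, x) = -2 + 2 = 0)
(7*18)*X(-1, Z(2, -1)) = (7*18)*0 = 126*0 = 0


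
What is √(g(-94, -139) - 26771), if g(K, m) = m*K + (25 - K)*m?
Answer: 71*I*√6 ≈ 173.91*I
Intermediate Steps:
g(K, m) = K*m + m*(25 - K)
√(g(-94, -139) - 26771) = √(25*(-139) - 26771) = √(-3475 - 26771) = √(-30246) = 71*I*√6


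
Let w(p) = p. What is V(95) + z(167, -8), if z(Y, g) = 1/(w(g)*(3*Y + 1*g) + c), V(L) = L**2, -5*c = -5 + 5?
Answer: 35594599/3944 ≈ 9025.0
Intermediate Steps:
c = 0 (c = -(-5 + 5)/5 = -1/5*0 = 0)
z(Y, g) = 1/(g*(g + 3*Y)) (z(Y, g) = 1/(g*(3*Y + 1*g) + 0) = 1/(g*(3*Y + g) + 0) = 1/(g*(g + 3*Y) + 0) = 1/(g*(g + 3*Y)))
V(95) + z(167, -8) = 95**2 + 1/((-8)*(-8 + 3*167)) = 9025 - 1/(8*(-8 + 501)) = 9025 - 1/8/493 = 9025 - 1/8*1/493 = 9025 - 1/3944 = 35594599/3944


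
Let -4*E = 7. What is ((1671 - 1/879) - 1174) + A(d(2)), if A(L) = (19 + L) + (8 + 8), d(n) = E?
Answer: 1864355/3516 ≈ 530.25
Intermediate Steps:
E = -7/4 (E = -¼*7 = -7/4 ≈ -1.7500)
d(n) = -7/4
A(L) = 35 + L (A(L) = (19 + L) + 16 = 35 + L)
((1671 - 1/879) - 1174) + A(d(2)) = ((1671 - 1/879) - 1174) + (35 - 7/4) = ((1671 - 1*1/879) - 1174) + 133/4 = ((1671 - 1/879) - 1174) + 133/4 = (1468808/879 - 1174) + 133/4 = 436862/879 + 133/4 = 1864355/3516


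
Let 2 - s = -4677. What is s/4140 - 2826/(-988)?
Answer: 4080623/1022580 ≈ 3.9905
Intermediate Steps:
s = 4679 (s = 2 - 1*(-4677) = 2 + 4677 = 4679)
s/4140 - 2826/(-988) = 4679/4140 - 2826/(-988) = 4679*(1/4140) - 2826*(-1/988) = 4679/4140 + 1413/494 = 4080623/1022580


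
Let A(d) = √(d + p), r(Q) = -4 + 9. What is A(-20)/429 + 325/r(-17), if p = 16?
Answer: 65 + 2*I/429 ≈ 65.0 + 0.004662*I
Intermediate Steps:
r(Q) = 5
A(d) = √(16 + d) (A(d) = √(d + 16) = √(16 + d))
A(-20)/429 + 325/r(-17) = √(16 - 20)/429 + 325/5 = √(-4)*(1/429) + 325*(⅕) = (2*I)*(1/429) + 65 = 2*I/429 + 65 = 65 + 2*I/429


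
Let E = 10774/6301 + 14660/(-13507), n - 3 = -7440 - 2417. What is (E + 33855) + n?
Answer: 2042720827365/85107607 ≈ 24002.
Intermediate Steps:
n = -9854 (n = 3 + (-7440 - 2417) = 3 - 9857 = -9854)
E = 53151758/85107607 (E = 10774*(1/6301) + 14660*(-1/13507) = 10774/6301 - 14660/13507 = 53151758/85107607 ≈ 0.62452)
(E + 33855) + n = (53151758/85107607 + 33855) - 9854 = 2881371186743/85107607 - 9854 = 2042720827365/85107607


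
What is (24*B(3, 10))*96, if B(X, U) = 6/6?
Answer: 2304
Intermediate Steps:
B(X, U) = 1 (B(X, U) = 6*(⅙) = 1)
(24*B(3, 10))*96 = (24*1)*96 = 24*96 = 2304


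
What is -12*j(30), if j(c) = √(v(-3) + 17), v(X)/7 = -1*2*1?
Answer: -12*√3 ≈ -20.785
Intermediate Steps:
v(X) = -14 (v(X) = 7*(-1*2*1) = 7*(-2*1) = 7*(-2) = -14)
j(c) = √3 (j(c) = √(-14 + 17) = √3)
-12*j(30) = -12*√3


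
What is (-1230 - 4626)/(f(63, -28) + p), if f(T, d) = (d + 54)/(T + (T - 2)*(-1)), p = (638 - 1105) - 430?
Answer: 1464/221 ≈ 6.6244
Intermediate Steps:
p = -897 (p = -467 - 430 = -897)
f(T, d) = 27 + d/2 (f(T, d) = (54 + d)/(T + (-2 + T)*(-1)) = (54 + d)/(T + (2 - T)) = (54 + d)/2 = (54 + d)*(1/2) = 27 + d/2)
(-1230 - 4626)/(f(63, -28) + p) = (-1230 - 4626)/((27 + (1/2)*(-28)) - 897) = -5856/((27 - 14) - 897) = -5856/(13 - 897) = -5856/(-884) = -5856*(-1/884) = 1464/221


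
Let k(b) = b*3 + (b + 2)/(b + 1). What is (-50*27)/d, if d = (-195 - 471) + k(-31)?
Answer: 40500/22741 ≈ 1.7809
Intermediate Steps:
k(b) = 3*b + (2 + b)/(1 + b)
d = -22741/30 (d = (-195 - 471) + (2 + 3*(-31)² + 4*(-31))/(1 - 31) = -666 + (2 + 3*961 - 124)/(-30) = -666 - (2 + 2883 - 124)/30 = -666 - 1/30*2761 = -666 - 2761/30 = -22741/30 ≈ -758.03)
(-50*27)/d = (-50*27)/(-22741/30) = -1350*(-30/22741) = 40500/22741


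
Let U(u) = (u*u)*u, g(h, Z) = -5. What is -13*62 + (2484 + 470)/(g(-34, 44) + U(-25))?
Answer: -6300367/7815 ≈ -806.19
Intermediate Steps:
U(u) = u³ (U(u) = u²*u = u³)
-13*62 + (2484 + 470)/(g(-34, 44) + U(-25)) = -13*62 + (2484 + 470)/(-5 + (-25)³) = -806 + 2954/(-5 - 15625) = -806 + 2954/(-15630) = -806 + 2954*(-1/15630) = -806 - 1477/7815 = -6300367/7815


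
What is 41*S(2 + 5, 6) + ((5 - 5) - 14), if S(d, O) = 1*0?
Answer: -14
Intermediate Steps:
S(d, O) = 0
41*S(2 + 5, 6) + ((5 - 5) - 14) = 41*0 + ((5 - 5) - 14) = 0 + (0 - 14) = 0 - 14 = -14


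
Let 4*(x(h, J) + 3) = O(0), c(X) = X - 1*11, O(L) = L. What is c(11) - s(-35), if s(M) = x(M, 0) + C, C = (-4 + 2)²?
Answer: -1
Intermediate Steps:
c(X) = -11 + X (c(X) = X - 11 = -11 + X)
x(h, J) = -3 (x(h, J) = -3 + (¼)*0 = -3 + 0 = -3)
C = 4 (C = (-2)² = 4)
s(M) = 1 (s(M) = -3 + 4 = 1)
c(11) - s(-35) = (-11 + 11) - 1*1 = 0 - 1 = -1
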